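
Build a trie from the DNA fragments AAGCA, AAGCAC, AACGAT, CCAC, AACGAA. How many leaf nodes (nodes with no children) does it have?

4

Leaves are exactly the stored words that no other stored word extends.
Those words: "AACGAA", "AACGAT", "AAGCAC", "CCAC"
Leaf count: 4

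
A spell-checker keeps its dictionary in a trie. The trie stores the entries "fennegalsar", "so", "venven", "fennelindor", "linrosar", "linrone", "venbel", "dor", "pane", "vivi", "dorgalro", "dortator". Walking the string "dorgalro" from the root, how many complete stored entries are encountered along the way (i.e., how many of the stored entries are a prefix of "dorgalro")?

Check each prefix of "dorgalro" against the stored set — each match is an end-marker on the path.
Prefixes of the query that are stored words: "dor", "dorgalro"
Count: 2

2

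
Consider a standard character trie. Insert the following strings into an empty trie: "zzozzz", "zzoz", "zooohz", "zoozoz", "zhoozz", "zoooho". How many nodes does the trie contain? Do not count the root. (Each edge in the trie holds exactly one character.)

Insert word by word; a character creates a node only if that edge doesn't already exist:
  "zzozzz" → 6 new (z, z, o, z, z, z)
  "zzoz" → prefix "zzoz" already present; 0 new (none)
  "zooohz" → prefix "z" already present; 5 new (o, o, o, h, z)
  "zoozoz" → prefix "zoo" already present; 3 new (z, o, z)
  "zhoozz" → prefix "z" already present; 5 new (h, o, o, z, z)
  "zoooho" → prefix "zoooh" already present; 1 new (o)
Total nodes = 6 + 0 + 5 + 3 + 5 + 1 = 20

20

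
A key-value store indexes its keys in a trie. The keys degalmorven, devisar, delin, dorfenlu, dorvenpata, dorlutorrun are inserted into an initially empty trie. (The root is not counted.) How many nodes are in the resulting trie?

Insert word by word; a character creates a node only if that edge doesn't already exist:
  "degalmorven" → 11 new (d, e, g, a, l, m, o, r, v, e, n)
  "devisar" → prefix "de" already present; 5 new (v, i, s, a, r)
  "delin" → prefix "de" already present; 3 new (l, i, n)
  "dorfenlu" → prefix "d" already present; 7 new (o, r, f, e, n, l, u)
  "dorvenpata" → prefix "dor" already present; 7 new (v, e, n, p, a, t, a)
  "dorlutorrun" → prefix "dor" already present; 8 new (l, u, t, o, r, r, u, n)
Total nodes = 11 + 5 + 3 + 7 + 7 + 8 = 41

41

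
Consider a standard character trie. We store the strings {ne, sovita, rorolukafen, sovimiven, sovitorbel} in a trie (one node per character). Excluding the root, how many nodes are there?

Count nodes per top-level branch (shared prefixes stored once):
  'n'-branch (ne): 2 nodes
  'r'-branch (rorolukafen): 11 nodes
  's'-branch (sovimiven, sovita, sovitorbel): 16 nodes
Sum: 29

29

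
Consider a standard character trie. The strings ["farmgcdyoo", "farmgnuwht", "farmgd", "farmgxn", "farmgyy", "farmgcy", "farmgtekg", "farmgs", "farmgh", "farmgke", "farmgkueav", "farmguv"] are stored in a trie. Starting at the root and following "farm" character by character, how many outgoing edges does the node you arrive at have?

Walk "farm" from the root, arriving at one node.
Characters that immediately follow "farm" among the stored strings: {g}.
That node has 1 child edge.

1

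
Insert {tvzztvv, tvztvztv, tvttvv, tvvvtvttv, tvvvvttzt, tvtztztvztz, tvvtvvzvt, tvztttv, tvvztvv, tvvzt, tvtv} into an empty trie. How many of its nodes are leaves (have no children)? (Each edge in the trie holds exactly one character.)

10

Leaves are exactly the stored words that no other stored word extends.
Those words: "tvttvv", "tvtv", "tvtztztvztz", "tvvtvvzvt", "tvvvtvttv", "tvvvvttzt", "tvvztvv", "tvztttv", "tvztvztv", "tvzztvv"
Leaf count: 10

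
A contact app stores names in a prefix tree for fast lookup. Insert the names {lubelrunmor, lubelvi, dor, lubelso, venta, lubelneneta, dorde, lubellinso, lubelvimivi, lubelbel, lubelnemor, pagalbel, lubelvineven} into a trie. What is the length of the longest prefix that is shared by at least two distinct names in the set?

Look for the deepest trie node that still has at least two words in its subtree.
"lubelnemor" and "lubelneneta" agree on "lubelne" (7 characters) before diverging; nothing deeper is shared.
Longest shared-prefix length: 7

7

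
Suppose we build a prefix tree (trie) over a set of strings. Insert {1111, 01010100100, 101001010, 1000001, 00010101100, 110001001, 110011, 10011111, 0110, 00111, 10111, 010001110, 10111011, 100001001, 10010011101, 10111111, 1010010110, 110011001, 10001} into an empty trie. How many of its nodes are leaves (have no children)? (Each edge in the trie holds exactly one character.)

17

Leaves are exactly the stored words that no other stored word extends.
Those words: "00010101100", "00111", "010001110", "01010100100", "0110", "1000001", "100001001", "10001", "10010011101", "10011111", "101001010", "1010010110", "10111011", "10111111", "110001001", "110011001", "1111"
Leaf count: 17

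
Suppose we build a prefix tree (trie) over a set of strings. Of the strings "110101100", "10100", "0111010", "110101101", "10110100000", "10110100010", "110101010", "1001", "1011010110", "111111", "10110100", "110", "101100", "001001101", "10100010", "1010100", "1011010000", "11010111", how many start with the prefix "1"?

Filter for entries beginning with "1":
Words under "1": 1001, 10100, 10100010, 1010100, 101100, 10110100, 1011010000, 10110100000, 10110100010, 1011010110, 110, 110101010, 110101100, 110101101, 11010111, 111111
Count: 16

16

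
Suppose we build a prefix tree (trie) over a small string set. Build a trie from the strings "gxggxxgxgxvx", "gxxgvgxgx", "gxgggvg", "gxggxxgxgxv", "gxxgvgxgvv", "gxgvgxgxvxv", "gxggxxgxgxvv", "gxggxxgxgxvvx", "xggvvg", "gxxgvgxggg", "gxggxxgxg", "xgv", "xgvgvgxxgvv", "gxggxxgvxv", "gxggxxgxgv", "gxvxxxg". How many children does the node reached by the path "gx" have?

3

Follow the path "gx" to its node, then look at its outgoing edges.
Characters that immediately follow "gx" among the stored strings: {g, v, x}.
That node has 3 child edges.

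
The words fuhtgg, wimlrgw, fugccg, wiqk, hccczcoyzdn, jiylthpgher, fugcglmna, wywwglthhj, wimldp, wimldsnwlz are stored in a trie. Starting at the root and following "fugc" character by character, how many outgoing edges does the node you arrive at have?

2

Walk "fugc" from the root, arriving at one node.
Distinct next characters after "fugc": c, g.
That node has 2 child edges.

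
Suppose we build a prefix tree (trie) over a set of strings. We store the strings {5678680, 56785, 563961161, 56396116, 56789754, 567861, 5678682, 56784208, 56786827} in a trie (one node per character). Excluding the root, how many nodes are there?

For each word, the new-node count is its length minus the longest prefix already in the trie:
  "5678680" → 7 new (5, 6, 7, 8, 6, 8, 0)
  "56785" → prefix "5678" already present; 1 new (5)
  "563961161" → prefix "56" already present; 7 new (3, 9, 6, 1, 1, 6, 1)
  "56396116" → prefix "56396116" already present; 0 new (none)
  "56789754" → prefix "5678" already present; 4 new (9, 7, 5, 4)
  "567861" → prefix "56786" already present; 1 new (1)
  "5678682" → prefix "567868" already present; 1 new (2)
  "56784208" → prefix "5678" already present; 4 new (4, 2, 0, 8)
  "56786827" → prefix "5678682" already present; 1 new (7)
Total nodes = 7 + 1 + 7 + 0 + 4 + 1 + 1 + 4 + 1 = 26

26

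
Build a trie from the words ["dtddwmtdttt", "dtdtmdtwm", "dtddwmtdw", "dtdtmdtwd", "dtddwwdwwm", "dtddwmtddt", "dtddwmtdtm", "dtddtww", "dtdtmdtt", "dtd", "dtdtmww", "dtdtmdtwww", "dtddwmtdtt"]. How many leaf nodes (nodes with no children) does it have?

A leaf is a node with no children — equivalently, the end of a word that is not a proper prefix of any other stored word.
Those words: "dtddtww", "dtddwmtddt", "dtddwmtdtm", "dtddwmtdttt", "dtddwmtdw", "dtddwwdwwm", "dtdtmdtt", "dtdtmdtwd", "dtdtmdtwm", "dtdtmdtwww", "dtdtmww"
Leaf count: 11

11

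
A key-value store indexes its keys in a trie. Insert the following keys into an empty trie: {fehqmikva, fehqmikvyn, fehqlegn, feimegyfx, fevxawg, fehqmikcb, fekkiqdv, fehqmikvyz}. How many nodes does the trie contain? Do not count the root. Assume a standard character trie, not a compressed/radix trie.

Insert word by word; a character creates a node only if that edge doesn't already exist:
  "fehqmikva" → 9 new (f, e, h, q, m, i, k, v, a)
  "fehqmikvyn" → prefix "fehqmikv" already present; 2 new (y, n)
  "fehqlegn" → prefix "fehq" already present; 4 new (l, e, g, n)
  "feimegyfx" → prefix "fe" already present; 7 new (i, m, e, g, y, f, x)
  "fevxawg" → prefix "fe" already present; 5 new (v, x, a, w, g)
  "fehqmikcb" → prefix "fehqmik" already present; 2 new (c, b)
  "fekkiqdv" → prefix "fe" already present; 6 new (k, k, i, q, d, v)
  "fehqmikvyz" → prefix "fehqmikvy" already present; 1 new (z)
Total nodes = 9 + 2 + 4 + 7 + 5 + 2 + 6 + 1 = 36

36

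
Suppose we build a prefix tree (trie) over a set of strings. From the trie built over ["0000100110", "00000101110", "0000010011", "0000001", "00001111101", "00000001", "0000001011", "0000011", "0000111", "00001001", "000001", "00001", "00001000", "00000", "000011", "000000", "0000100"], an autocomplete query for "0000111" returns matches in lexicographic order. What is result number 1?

0000111

Filter for "0000111…" and sort: "0000111", "00001111101"
Position 1: 0000111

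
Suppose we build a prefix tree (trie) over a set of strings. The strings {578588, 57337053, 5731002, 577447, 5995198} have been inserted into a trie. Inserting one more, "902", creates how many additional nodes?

3

No existing word starts with "9", so every character of "902" needs a new node.
3 − 0 = 3 new nodes.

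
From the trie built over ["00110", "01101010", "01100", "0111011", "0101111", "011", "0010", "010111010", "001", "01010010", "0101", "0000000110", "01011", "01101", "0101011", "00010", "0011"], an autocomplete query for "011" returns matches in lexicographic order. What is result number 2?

01100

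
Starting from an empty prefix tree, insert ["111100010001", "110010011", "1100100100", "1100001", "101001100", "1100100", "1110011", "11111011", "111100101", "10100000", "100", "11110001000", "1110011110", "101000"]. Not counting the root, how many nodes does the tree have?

50

For each word, the new-node count is its length minus the longest prefix already in the trie:
  "111100010001" → 12 new (1, 1, 1, 1, 0, 0, 0, 1, 0, 0, 0, 1)
  "110010011" → prefix "11" already present; 7 new (0, 0, 1, 0, 0, 1, 1)
  "1100100100" → prefix "11001001" already present; 2 new (0, 0)
  "1100001" → prefix "1100" already present; 3 new (0, 0, 1)
  "101001100" → prefix "1" already present; 8 new (0, 1, 0, 0, 1, 1, 0, 0)
  "1100100" → prefix "1100100" already present; 0 new (none)
  "1110011" → prefix "111" already present; 4 new (0, 0, 1, 1)
  "11111011" → prefix "1111" already present; 4 new (1, 0, 1, 1)
  "111100101" → prefix "111100" already present; 3 new (1, 0, 1)
  "10100000" → prefix "10100" already present; 3 new (0, 0, 0)
  "100" → prefix "10" already present; 1 new (0)
  "11110001000" → prefix "11110001000" already present; 0 new (none)
  "1110011110" → prefix "1110011" already present; 3 new (1, 1, 0)
  "101000" → prefix "101000" already present; 0 new (none)
Total nodes = 12 + 7 + 2 + 3 + 8 + 0 + 4 + 4 + 3 + 3 + 1 + 0 + 3 + 0 = 50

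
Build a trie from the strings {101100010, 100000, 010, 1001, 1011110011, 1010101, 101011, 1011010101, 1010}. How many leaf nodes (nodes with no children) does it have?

8

A leaf is a node with no children — equivalently, the end of a word that is not a proper prefix of any other stored word.
Those words: "010", "100000", "1001", "1010101", "101011", "101100010", "1011010101", "1011110011"
Leaf count: 8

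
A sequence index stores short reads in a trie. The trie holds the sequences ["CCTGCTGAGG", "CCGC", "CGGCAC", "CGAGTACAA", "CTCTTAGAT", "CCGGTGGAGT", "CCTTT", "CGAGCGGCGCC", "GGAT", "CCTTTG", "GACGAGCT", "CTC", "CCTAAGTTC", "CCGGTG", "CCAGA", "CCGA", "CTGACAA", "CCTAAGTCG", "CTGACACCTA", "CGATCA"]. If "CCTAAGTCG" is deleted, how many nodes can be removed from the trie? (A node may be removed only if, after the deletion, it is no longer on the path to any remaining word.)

Walk "CCTAAGTCG" from the leaf back toward the root, removing each node that no remaining word uses.
The suffix "CG" (2 nodes) is used only by "CCTAAGTCG"; the node for "CCTAAGT" still has the child "T", so pruning stops there.
Nodes removed: 2

2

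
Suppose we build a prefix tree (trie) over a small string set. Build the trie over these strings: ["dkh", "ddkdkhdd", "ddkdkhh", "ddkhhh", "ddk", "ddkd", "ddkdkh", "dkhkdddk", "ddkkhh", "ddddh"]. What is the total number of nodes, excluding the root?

25

For each word, the new-node count is its length minus the longest prefix already in the trie:
  "dkh" → 3 new (d, k, h)
  "ddkdkhdd" → prefix "d" already present; 7 new (d, k, d, k, h, d, d)
  "ddkdkhh" → prefix "ddkdkh" already present; 1 new (h)
  "ddkhhh" → prefix "ddk" already present; 3 new (h, h, h)
  "ddk" → prefix "ddk" already present; 0 new (none)
  "ddkd" → prefix "ddkd" already present; 0 new (none)
  "ddkdkh" → prefix "ddkdkh" already present; 0 new (none)
  "dkhkdddk" → prefix "dkh" already present; 5 new (k, d, d, d, k)
  "ddkkhh" → prefix "ddk" already present; 3 new (k, h, h)
  "ddddh" → prefix "dd" already present; 3 new (d, d, h)
Total nodes = 3 + 7 + 1 + 3 + 0 + 0 + 0 + 5 + 3 + 3 = 25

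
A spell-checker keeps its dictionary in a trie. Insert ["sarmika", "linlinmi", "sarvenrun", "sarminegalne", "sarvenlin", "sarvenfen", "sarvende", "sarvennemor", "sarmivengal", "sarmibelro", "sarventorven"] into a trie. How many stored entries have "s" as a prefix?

Walk to "s"; the words in its subtree are exactly those with that prefix.
Matches: "sarmibelro", "sarmika", "sarminegalne", "sarmivengal", "sarvende", "sarvenfen", "sarvenlin", "sarvennemor", "sarvenrun", "sarventorven"
Count: 10

10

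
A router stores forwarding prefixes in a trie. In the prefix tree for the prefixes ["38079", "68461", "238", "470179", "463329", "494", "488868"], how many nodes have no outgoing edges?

Leaves are exactly the stored words that no other stored word extends.
Those words: "238", "38079", "463329", "470179", "488868", "494", "68461"
Leaf count: 7

7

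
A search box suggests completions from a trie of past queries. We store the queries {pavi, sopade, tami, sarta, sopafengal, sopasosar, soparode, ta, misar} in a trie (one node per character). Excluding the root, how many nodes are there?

Insert word by word; a character creates a node only if that edge doesn't already exist:
  "pavi" → 4 new (p, a, v, i)
  "sopade" → 6 new (s, o, p, a, d, e)
  "tami" → 4 new (t, a, m, i)
  "sarta" → prefix "s" already present; 4 new (a, r, t, a)
  "sopafengal" → prefix "sopa" already present; 6 new (f, e, n, g, a, l)
  "sopasosar" → prefix "sopa" already present; 5 new (s, o, s, a, r)
  "soparode" → prefix "sopa" already present; 4 new (r, o, d, e)
  "ta" → prefix "ta" already present; 0 new (none)
  "misar" → 5 new (m, i, s, a, r)
Total nodes = 4 + 6 + 4 + 4 + 6 + 5 + 4 + 0 + 5 = 38

38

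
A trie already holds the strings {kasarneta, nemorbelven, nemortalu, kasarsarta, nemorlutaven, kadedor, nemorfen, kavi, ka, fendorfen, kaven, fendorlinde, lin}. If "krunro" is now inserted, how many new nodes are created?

"k" is already a path in the trie; the remaining "runro" must be added.
So 6 − 1 = 5 new nodes.

5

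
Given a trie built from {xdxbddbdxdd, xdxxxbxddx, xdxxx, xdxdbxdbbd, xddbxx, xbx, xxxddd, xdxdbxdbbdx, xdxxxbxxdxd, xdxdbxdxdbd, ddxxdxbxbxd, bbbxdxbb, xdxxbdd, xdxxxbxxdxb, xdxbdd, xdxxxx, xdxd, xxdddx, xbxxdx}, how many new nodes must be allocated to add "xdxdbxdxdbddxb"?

3

The longest prefix of "xdxdbxdxdbddxb" already in the trie is "xdxdbxdxdbd" (length 11).
So 14 − 11 = 3 new nodes.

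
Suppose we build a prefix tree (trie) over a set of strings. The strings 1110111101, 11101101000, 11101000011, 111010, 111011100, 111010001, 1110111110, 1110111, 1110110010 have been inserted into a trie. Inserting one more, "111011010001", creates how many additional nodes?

"11101101000" is already a path in the trie; the remaining "1" must be added.
New nodes needed: |"111011010001"| − 11 = 12 − 11 = 1.

1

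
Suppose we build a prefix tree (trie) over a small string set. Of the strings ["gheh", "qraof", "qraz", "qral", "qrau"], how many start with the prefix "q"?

Walk to "q"; the words in its subtree are exactly those with that prefix.
Words under "q": qral, qraof, qrau, qraz
Count: 4

4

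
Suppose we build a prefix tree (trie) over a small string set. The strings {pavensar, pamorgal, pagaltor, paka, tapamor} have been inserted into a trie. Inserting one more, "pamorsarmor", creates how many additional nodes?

The longest prefix of "pamorsarmor" already in the trie is "pamor" (length 5).
So 11 − 5 = 6 new nodes.

6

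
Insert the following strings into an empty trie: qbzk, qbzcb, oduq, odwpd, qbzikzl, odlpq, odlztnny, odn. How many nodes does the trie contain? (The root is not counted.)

Trie structure (* marks end of a word):
(root)
├─ o
│  └─ d
│     ├─ l
│     │  ├─ p
│     │  │  └─ q *
│     │  └─ z
│     │     └─ t
│     │        └─ n
│     │           └─ n
│     │              └─ y *
│     ├─ n *
│     ├─ u
│     │  └─ q *
│     └─ w
│        └─ p
│           └─ d *
└─ q
   └─ b
      └─ z
         ├─ c
         │  └─ b *
         ├─ i
         │  └─ k
         │     └─ z
         │        └─ l *
         └─ k *
Counting every labelled node above: 26.

26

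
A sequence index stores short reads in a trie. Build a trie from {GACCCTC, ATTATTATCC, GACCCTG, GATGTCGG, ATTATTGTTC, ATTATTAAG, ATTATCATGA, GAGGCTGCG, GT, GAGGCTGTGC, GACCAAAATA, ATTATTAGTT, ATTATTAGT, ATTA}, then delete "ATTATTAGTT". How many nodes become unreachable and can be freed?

A node on "ATTATTAGTT"'s path can go only if nothing else ends at it or branches off below it.
The suffix "T" (1 node) is used only by "ATTATTAGTT"; "ATTATTAGT" is itself a stored word, so pruning stops there.
Nodes removed: 1

1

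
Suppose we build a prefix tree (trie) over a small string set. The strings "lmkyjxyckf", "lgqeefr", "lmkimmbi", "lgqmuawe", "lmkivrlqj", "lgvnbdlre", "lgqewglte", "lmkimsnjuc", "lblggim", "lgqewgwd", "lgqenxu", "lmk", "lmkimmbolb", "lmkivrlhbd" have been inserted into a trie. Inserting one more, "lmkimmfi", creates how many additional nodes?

2

Walking "lmkimmfi" from the root, the first 6 characters ("lmkimm") follow existing edges; "f" is the first miss.
So 8 − 6 = 2 new nodes.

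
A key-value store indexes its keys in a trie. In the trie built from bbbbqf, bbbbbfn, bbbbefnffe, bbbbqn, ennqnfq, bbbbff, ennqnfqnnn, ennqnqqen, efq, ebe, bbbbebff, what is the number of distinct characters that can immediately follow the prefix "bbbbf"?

1

Follow the path "bbbbf" to its node, then look at its outgoing edges.
Distinct next characters after "bbbbf": f.
That node has 1 child edge.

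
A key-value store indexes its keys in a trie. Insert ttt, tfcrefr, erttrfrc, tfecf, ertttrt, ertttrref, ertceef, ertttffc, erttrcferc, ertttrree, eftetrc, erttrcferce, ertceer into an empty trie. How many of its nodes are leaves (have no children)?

12

Leaves are exactly the stored words that no other stored word extends.
Those words: "eftetrc", "ertceef", "ertceer", "erttrcferce", "erttrfrc", "ertttffc", "ertttrree", "ertttrref", "ertttrt", "tfcrefr", "tfecf", "ttt"
Leaf count: 12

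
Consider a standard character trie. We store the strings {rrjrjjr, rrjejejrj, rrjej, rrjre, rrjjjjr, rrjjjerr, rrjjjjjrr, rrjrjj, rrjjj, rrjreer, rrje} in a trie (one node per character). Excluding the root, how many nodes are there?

26

Count nodes per top-level branch (shared prefixes stored once):
  'r'-branch (rrje, rrjej, rrjejejrj, rrjjj, rrjjjerr, rrjjjjjrr, rrjjjjr, rrjre, rrjreer, rrjrjj, rrjrjjr): 26 nodes
Sum: 26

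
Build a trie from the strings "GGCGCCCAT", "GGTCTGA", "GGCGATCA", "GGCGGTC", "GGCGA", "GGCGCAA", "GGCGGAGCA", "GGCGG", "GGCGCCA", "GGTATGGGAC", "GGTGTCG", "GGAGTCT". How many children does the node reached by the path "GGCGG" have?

Follow the path "GGCGG" to its node, then look at its outgoing edges.
Distinct next characters after "GGCGG": A, T.
That node has 2 child edges.

2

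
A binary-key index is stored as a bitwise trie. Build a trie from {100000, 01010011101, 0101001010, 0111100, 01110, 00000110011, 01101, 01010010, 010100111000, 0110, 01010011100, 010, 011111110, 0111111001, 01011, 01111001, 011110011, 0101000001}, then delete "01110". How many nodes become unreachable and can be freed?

1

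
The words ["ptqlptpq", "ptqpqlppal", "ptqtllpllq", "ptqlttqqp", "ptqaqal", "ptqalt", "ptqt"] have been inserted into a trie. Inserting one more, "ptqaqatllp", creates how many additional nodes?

Walking "ptqaqatllp" from the root, the first 6 characters ("ptqaqa") follow existing edges; "t" is the first miss.
Each of the 4 remaining characters creates one node.

4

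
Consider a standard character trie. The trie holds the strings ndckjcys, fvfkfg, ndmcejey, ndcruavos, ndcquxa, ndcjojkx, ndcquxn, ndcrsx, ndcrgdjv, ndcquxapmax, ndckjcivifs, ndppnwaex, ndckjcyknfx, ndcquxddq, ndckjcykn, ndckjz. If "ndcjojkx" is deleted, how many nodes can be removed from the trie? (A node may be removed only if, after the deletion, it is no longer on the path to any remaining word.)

5

A node on "ndcjojkx"'s path can go only if nothing else ends at it or branches off below it.
The suffix "jojkx" (5 nodes) is used only by "ndcjojkx"; the node for "ndc" still has the child "k", so pruning stops there.
Nodes removed: 5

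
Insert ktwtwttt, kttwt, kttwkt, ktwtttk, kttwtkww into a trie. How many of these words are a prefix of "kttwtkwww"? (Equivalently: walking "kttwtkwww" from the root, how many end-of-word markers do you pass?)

2

Traverse "kttwtkwww" character by character; count nodes along the way that are marked as word ends.
Prefixes of the query that are stored words: "kttwt", "kttwtkww"
Count: 2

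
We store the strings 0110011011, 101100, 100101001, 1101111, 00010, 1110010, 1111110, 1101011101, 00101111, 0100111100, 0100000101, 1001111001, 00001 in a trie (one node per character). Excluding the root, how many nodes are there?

For each word, the new-node count is its length minus the longest prefix already in the trie:
  "0110011011" → 10 new (0, 1, 1, 0, 0, 1, 1, 0, 1, 1)
  "101100" → 6 new (1, 0, 1, 1, 0, 0)
  "100101001" → prefix "10" already present; 7 new (0, 1, 0, 1, 0, 0, 1)
  "1101111" → prefix "1" already present; 6 new (1, 0, 1, 1, 1, 1)
  "00010" → prefix "0" already present; 4 new (0, 0, 1, 0)
  "1110010" → prefix "11" already present; 5 new (1, 0, 0, 1, 0)
  "1111110" → prefix "111" already present; 4 new (1, 1, 1, 0)
  "1101011101" → prefix "1101" already present; 6 new (0, 1, 1, 1, 0, 1)
  "00101111" → prefix "00" already present; 6 new (1, 0, 1, 1, 1, 1)
  "0100111100" → prefix "01" already present; 8 new (0, 0, 1, 1, 1, 1, 0, 0)
  "0100000101" → prefix "0100" already present; 6 new (0, 0, 0, 1, 0, 1)
  "1001111001" → prefix "1001" already present; 6 new (1, 1, 1, 0, 0, 1)
  "00001" → prefix "000" already present; 2 new (0, 1)
Total nodes = 10 + 6 + 7 + 6 + 4 + 5 + 4 + 6 + 6 + 8 + 6 + 6 + 2 = 76

76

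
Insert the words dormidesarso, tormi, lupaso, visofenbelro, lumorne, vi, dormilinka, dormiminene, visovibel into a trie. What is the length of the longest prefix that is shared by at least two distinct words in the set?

Look for the deepest trie node that still has at least two words in its subtree.
e.g. "dormidesarso" and "dormilinka" share the prefix "dormi" of length 5; no pair shares a longer one.
Longest shared-prefix length: 5

5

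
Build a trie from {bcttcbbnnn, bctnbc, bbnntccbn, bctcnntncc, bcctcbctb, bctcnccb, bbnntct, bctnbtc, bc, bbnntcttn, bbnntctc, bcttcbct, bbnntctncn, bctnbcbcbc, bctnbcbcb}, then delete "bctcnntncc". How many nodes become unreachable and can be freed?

5

After clearing the end-marker at "bctcnntncc", prune upward until reaching a node still needed by another word.
The suffix "ntncc" (5 nodes) is used only by "bctcnntncc"; the node for "bctcn" still has the child "c", so pruning stops there.
Nodes removed: 5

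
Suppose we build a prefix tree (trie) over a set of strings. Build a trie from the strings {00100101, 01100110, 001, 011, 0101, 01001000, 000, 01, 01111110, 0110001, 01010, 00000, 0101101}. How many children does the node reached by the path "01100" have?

2

Follow the path "01100" to its node, then look at its outgoing edges.
Characters that immediately follow "01100" among the stored strings: {0, 1}.
That node has 2 child edges.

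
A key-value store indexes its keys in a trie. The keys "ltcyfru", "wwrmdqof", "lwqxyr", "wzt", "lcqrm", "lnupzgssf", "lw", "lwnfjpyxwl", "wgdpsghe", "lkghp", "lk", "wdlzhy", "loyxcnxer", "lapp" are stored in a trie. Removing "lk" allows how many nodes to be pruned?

A node on "lk"'s path can go only if nothing else ends at it or branches off below it.
Every node on "lk" is still needed (e.g. by "lkghp"), so nothing is freed.
Nodes removed: 0

0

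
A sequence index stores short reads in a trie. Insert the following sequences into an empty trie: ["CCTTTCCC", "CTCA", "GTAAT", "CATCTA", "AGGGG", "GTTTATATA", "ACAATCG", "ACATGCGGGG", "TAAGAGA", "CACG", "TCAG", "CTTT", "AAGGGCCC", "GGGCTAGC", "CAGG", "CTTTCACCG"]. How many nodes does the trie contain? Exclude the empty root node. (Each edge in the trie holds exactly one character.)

81

Count nodes per top-level branch (shared prefixes stored once):
  'A'-branch (AAGGGCCC, ACAATCG, ACATGCGGGG, AGGGG): 25 nodes
  'C'-branch (CACG, CAGG, CATCTA, CCTTTCCC, CTCA, CTTT, CTTTCACCG): 27 nodes
  'G'-branch (GGGCTAGC, GTAAT, GTTTATATA): 19 nodes
  'T'-branch (TAAGAGA, TCAG): 10 nodes
Sum: 81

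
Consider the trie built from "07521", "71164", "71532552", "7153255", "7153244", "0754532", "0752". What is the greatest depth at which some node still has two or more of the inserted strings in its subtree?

7

Equivalently: take the maximum, over all pairs, of their longest common prefix length.
"7153255" and "71532552" agree on "7153255" (7 characters) before diverging; nothing deeper is shared.
Longest shared-prefix length: 7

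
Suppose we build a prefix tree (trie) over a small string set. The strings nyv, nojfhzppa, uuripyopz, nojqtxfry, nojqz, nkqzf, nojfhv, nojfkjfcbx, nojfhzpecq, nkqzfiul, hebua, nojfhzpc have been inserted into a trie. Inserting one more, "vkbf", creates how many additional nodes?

4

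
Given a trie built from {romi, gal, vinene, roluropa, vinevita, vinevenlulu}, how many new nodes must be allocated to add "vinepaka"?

4

"vine" is already a path in the trie; the remaining "paka" must be added.
New nodes needed: |"vinepaka"| − 4 = 8 − 4 = 4.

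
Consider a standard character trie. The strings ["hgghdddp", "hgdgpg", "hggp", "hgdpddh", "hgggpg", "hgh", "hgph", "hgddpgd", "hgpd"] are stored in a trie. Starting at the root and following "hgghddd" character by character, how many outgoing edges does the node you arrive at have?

1

The children of the "hgghddd" node are the distinct next characters among strings starting with "hgghddd".
Characters that immediately follow "hgghddd" among the stored strings: {p}.
That node has 1 child edge.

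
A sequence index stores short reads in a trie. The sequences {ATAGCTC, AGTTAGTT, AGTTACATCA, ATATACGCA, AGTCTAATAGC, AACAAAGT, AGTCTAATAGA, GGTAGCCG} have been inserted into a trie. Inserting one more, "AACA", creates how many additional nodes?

"AACA" is already a full path in the trie; only an end-marker is added.
No new nodes are needed: 0.

0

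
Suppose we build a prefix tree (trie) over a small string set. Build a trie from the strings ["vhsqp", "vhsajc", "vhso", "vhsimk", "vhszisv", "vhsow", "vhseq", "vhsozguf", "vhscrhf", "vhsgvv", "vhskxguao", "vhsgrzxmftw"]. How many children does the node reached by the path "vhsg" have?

2

Walk "vhsg" from the root, arriving at one node.
Characters that immediately follow "vhsg" among the stored strings: {r, v}.
That node has 2 child edges.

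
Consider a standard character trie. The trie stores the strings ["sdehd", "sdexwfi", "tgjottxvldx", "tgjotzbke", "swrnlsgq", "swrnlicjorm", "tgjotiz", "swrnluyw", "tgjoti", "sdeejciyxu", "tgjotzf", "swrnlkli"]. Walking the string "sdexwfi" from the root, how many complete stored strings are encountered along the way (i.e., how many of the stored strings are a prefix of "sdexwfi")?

1

Traverse "sdexwfi" character by character; count nodes along the way that are marked as word ends.
Prefixes of the query that are stored words: "sdexwfi"
Count: 1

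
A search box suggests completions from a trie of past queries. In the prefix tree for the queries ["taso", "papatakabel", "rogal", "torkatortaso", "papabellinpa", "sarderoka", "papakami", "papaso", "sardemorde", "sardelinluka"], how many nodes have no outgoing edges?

10

Leaves are exactly the stored words that no other stored word extends.
Those words: "papabellinpa", "papakami", "papaso", "papatakabel", "rogal", "sardelinluka", "sardemorde", "sarderoka", "taso", "torkatortaso"
Leaf count: 10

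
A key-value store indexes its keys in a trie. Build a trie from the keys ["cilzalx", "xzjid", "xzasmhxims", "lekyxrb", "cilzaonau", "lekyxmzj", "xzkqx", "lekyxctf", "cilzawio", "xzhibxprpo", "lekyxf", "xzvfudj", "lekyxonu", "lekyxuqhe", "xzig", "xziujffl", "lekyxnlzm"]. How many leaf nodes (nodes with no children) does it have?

Leaves are exactly the stored words that no other stored word extends.
Those words: "cilzalx", "cilzaonau", "cilzawio", "lekyxctf", "lekyxf", "lekyxmzj", "lekyxnlzm", "lekyxonu", "lekyxrb", "lekyxuqhe", "xzasmhxims", "xzhibxprpo", "xzig", "xziujffl", "xzjid", "xzkqx", "xzvfudj"
Leaf count: 17

17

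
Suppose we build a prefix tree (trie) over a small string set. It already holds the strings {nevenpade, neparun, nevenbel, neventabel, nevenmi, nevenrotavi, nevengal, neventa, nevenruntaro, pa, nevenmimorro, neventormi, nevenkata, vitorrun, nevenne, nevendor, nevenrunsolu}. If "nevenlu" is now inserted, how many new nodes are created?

Walking "nevenlu" from the root, the first 5 characters ("neven") follow existing edges; "l" is the first miss.
So 7 − 5 = 2 new nodes.

2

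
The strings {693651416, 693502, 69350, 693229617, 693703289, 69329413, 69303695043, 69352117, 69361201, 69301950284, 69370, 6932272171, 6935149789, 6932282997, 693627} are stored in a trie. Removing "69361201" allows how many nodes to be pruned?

4

After clearing the end-marker at "69361201", prune upward until reaching a node still needed by another word.
The suffix "1201" (4 nodes) is used only by "69361201"; the node for "6936" still has the child "5", so pruning stops there.
Nodes removed: 4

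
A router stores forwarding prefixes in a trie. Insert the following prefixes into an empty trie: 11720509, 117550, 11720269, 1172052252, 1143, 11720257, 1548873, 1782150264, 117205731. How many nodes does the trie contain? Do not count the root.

Trie structure (* marks end of a word):
(root)
└─ 1
   ├─ 1
   │  ├─ 4
   │  │  └─ 3 *
   │  └─ 7
   │     ├─ 2
   │     │  └─ 0
   │     │     ├─ 2
   │     │     │  ├─ 5
   │     │     │  │  └─ 7 *
   │     │     │  └─ 6
   │     │     │     └─ 9 *
   │     │     └─ 5
   │     │        ├─ 0
   │     │        │  └─ 9 *
   │     │        ├─ 2
   │     │        │  └─ 2
   │     │        │     └─ 5
   │     │        │        └─ 2 *
   │     │        └─ 7
   │     │           └─ 3
   │     │              └─ 1 *
   │     └─ 5
   │        └─ 5
   │           └─ 0 *
   ├─ 5
   │  └─ 4
   │     └─ 8
   │        └─ 8
   │           └─ 7
   │              └─ 3 *
   └─ 7
      └─ 8
         └─ 2
            └─ 1
               └─ 5
                  └─ 0
                     └─ 2
                        └─ 6
                           └─ 4 *
Counting every labelled node above: 40.

40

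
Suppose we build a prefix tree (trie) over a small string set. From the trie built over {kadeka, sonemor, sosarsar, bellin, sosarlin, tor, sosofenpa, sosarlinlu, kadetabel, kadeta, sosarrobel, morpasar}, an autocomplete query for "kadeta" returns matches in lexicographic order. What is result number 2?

kadetabel

DFS of the "kadeta" subtree visits, in order: "kadeta", "kadetabel"
The 2nd is kadetabel.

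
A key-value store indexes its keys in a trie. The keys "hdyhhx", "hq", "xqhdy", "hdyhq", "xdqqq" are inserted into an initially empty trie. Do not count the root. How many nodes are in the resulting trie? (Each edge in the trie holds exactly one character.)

17

Trie structure (* marks end of a word):
(root)
├─ h
│  ├─ d
│  │  └─ y
│  │     └─ h
│  │        ├─ h
│  │        │  └─ x *
│  │        └─ q *
│  └─ q *
└─ x
   ├─ d
   │  └─ q
   │     └─ q
   │        └─ q *
   └─ q
      └─ h
         └─ d
            └─ y *
Counting every labelled node above: 17.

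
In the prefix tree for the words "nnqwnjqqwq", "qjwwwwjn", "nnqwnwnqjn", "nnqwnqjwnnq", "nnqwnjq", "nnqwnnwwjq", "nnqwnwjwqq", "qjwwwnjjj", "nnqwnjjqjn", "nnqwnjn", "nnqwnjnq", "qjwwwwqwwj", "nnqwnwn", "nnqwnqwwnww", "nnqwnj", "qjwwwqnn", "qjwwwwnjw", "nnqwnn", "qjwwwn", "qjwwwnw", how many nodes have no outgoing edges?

Leaves are exactly the stored words that no other stored word extends.
Those words: "nnqwnjjqjn", "nnqwnjnq", "nnqwnjqqwq", "nnqwnnwwjq", "nnqwnqjwnnq", "nnqwnqwwnww", "nnqwnwjwqq", "nnqwnwnqjn", "qjwwwnjjj", "qjwwwnw", "qjwwwqnn", "qjwwwwjn", "qjwwwwnjw", "qjwwwwqwwj"
Leaf count: 14

14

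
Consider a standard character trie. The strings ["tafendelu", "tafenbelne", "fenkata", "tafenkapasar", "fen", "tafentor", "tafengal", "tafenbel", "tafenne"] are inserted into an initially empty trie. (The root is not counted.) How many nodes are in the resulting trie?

36

Trace insertions, counting only characters that open a new branch:
  "tafendelu" → 9 new (t, a, f, e, n, d, e, l, u)
  "tafenbelne" → prefix "tafen" already present; 5 new (b, e, l, n, e)
  "fenkata" → 7 new (f, e, n, k, a, t, a)
  "tafenkapasar" → prefix "tafen" already present; 7 new (k, a, p, a, s, a, r)
  "fen" → prefix "fen" already present; 0 new (none)
  "tafentor" → prefix "tafen" already present; 3 new (t, o, r)
  "tafengal" → prefix "tafen" already present; 3 new (g, a, l)
  "tafenbel" → prefix "tafenbel" already present; 0 new (none)
  "tafenne" → prefix "tafen" already present; 2 new (n, e)
Total nodes = 9 + 5 + 7 + 7 + 0 + 3 + 3 + 0 + 2 = 36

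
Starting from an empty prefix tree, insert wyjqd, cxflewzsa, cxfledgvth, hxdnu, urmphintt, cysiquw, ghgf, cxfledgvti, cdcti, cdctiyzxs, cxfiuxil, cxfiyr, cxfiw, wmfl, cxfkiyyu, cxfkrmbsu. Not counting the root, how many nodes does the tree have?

For each word, the new-node count is its length minus the longest prefix already in the trie:
  "wyjqd" → 5 new (w, y, j, q, d)
  "cxflewzsa" → 9 new (c, x, f, l, e, w, z, s, a)
  "cxfledgvth" → prefix "cxfle" already present; 5 new (d, g, v, t, h)
  "hxdnu" → 5 new (h, x, d, n, u)
  "urmphintt" → 9 new (u, r, m, p, h, i, n, t, t)
  "cysiquw" → prefix "c" already present; 6 new (y, s, i, q, u, w)
  "ghgf" → 4 new (g, h, g, f)
  "cxfledgvti" → prefix "cxfledgvt" already present; 1 new (i)
  "cdcti" → prefix "c" already present; 4 new (d, c, t, i)
  "cdctiyzxs" → prefix "cdcti" already present; 4 new (y, z, x, s)
  "cxfiuxil" → prefix "cxf" already present; 5 new (i, u, x, i, l)
  "cxfiyr" → prefix "cxfi" already present; 2 new (y, r)
  "cxfiw" → prefix "cxfi" already present; 1 new (w)
  "wmfl" → prefix "w" already present; 3 new (m, f, l)
  "cxfkiyyu" → prefix "cxf" already present; 5 new (k, i, y, y, u)
  "cxfkrmbsu" → prefix "cxfk" already present; 5 new (r, m, b, s, u)
Total nodes = 5 + 9 + 5 + 5 + 9 + 6 + 4 + 1 + 4 + 4 + 5 + 2 + 1 + 3 + 5 + 5 = 73

73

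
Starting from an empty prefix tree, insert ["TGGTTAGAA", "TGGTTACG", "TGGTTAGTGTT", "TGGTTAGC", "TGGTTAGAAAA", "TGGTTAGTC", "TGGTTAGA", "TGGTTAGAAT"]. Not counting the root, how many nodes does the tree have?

20

Trie structure (* marks end of a word):
(root)
└─ T
   └─ G
      └─ G
         └─ T
            └─ T
               └─ A
                  ├─ C
                  │  └─ G *
                  └─ G
                     ├─ A *
                     │  └─ A *
                     │     ├─ A
                     │     │  └─ A *
                     │     └─ T *
                     ├─ C *
                     └─ T
                        ├─ C *
                        └─ G
                           └─ T
                              └─ T *
Counting every labelled node above: 20.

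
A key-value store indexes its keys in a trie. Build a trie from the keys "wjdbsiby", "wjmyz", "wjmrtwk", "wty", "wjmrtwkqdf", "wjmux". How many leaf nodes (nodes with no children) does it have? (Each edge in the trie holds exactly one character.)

5

Leaves are exactly the stored words that no other stored word extends.
Those words: "wjdbsiby", "wjmrtwkqdf", "wjmux", "wjmyz", "wty"
Leaf count: 5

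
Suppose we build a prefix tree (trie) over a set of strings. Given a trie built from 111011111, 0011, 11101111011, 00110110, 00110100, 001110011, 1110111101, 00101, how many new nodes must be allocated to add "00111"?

"00111" is already a full path in the trie; only an end-marker is added.
No new nodes are needed: 0.

0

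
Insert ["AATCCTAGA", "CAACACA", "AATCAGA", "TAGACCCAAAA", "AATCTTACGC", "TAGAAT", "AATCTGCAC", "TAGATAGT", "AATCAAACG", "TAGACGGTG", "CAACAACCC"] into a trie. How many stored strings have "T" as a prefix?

Filter for entries beginning with "T":
Matches: "TAGAAT", "TAGACCCAAAA", "TAGACGGTG", "TAGATAGT"
Count: 4

4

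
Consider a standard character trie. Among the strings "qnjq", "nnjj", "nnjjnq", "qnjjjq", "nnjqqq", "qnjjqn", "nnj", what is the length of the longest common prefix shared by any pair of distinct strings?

4

The deepest shared node is where two words last agree before diverging.
e.g. "nnjj" and "nnjjnq" share the prefix "nnjj" of length 4; no pair shares a longer one.
Longest shared-prefix length: 4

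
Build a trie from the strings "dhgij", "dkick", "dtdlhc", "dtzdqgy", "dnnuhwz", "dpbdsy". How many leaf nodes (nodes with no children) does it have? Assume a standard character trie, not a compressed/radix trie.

6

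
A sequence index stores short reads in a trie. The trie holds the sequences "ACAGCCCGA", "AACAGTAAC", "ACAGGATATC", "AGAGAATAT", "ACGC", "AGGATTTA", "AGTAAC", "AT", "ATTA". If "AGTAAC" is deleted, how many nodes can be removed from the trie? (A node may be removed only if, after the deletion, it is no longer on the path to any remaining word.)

4

After clearing the end-marker at "AGTAAC", prune upward until reaching a node still needed by another word.
The suffix "TAAC" (4 nodes) is used only by "AGTAAC"; the node for "AG" still has the child "A", so pruning stops there.
Nodes removed: 4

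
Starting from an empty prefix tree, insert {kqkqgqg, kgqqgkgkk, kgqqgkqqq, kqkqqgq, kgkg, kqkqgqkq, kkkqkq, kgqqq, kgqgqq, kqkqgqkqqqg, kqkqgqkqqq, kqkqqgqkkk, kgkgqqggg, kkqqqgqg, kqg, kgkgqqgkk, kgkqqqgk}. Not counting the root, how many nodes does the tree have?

For each word, the new-node count is its length minus the longest prefix already in the trie:
  "kqkqgqg" → 7 new (k, q, k, q, g, q, g)
  "kgqqgkgkk" → prefix "k" already present; 8 new (g, q, q, g, k, g, k, k)
  "kgqqgkqqq" → prefix "kgqqgk" already present; 3 new (q, q, q)
  "kqkqqgq" → prefix "kqkq" already present; 3 new (q, g, q)
  "kgkg" → prefix "kg" already present; 2 new (k, g)
  "kqkqgqkq" → prefix "kqkqgq" already present; 2 new (k, q)
  "kkkqkq" → prefix "k" already present; 5 new (k, k, q, k, q)
  "kgqqq" → prefix "kgqq" already present; 1 new (q)
  "kgqgqq" → prefix "kgq" already present; 3 new (g, q, q)
  "kqkqgqkqqqg" → prefix "kqkqgqkq" already present; 3 new (q, q, g)
  "kqkqgqkqqq" → prefix "kqkqgqkqqq" already present; 0 new (none)
  "kqkqqgqkkk" → prefix "kqkqqgq" already present; 3 new (k, k, k)
  "kgkgqqggg" → prefix "kgkg" already present; 5 new (q, q, g, g, g)
  "kkqqqgqg" → prefix "kk" already present; 6 new (q, q, q, g, q, g)
  "kqg" → prefix "kq" already present; 1 new (g)
  "kgkgqqgkk" → prefix "kgkgqqg" already present; 2 new (k, k)
  "kgkqqqgk" → prefix "kgk" already present; 5 new (q, q, q, g, k)
Total nodes = 7 + 8 + 3 + 3 + 2 + 2 + 5 + 1 + 3 + 3 + 0 + 3 + 5 + 6 + 1 + 2 + 5 = 59

59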